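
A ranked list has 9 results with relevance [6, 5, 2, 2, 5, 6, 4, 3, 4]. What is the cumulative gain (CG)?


Cumulative Gain = sum of relevance scores
Position 1: rel=6, running sum=6
Position 2: rel=5, running sum=11
Position 3: rel=2, running sum=13
Position 4: rel=2, running sum=15
Position 5: rel=5, running sum=20
Position 6: rel=6, running sum=26
Position 7: rel=4, running sum=30
Position 8: rel=3, running sum=33
Position 9: rel=4, running sum=37
CG = 37

37


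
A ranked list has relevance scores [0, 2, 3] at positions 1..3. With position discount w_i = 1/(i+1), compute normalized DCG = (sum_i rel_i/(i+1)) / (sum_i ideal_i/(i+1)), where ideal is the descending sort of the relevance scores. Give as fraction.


Position discount weights w_i = 1/(i+1) for i=1..3:
Weights = [1/2, 1/3, 1/4]
Actual relevance: [0, 2, 3]
DCG = 0/2 + 2/3 + 3/4 = 17/12
Ideal relevance (sorted desc): [3, 2, 0]
Ideal DCG = 3/2 + 2/3 + 0/4 = 13/6
nDCG = DCG / ideal_DCG = 17/12 / 13/6 = 17/26

17/26


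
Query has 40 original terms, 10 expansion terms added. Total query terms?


Original terms: 40
Expansion terms: 10
Total = 40 + 10 = 50

50


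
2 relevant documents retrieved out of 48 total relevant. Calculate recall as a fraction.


Recall = retrieved_relevant / total_relevant
= 2 / 48
= 2 / (2 + 46)
= 1/24

1/24


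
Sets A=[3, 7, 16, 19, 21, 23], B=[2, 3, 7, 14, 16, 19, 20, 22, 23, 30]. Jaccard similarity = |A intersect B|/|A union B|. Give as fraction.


A intersect B = [3, 7, 16, 19, 23]
|A intersect B| = 5
A union B = [2, 3, 7, 14, 16, 19, 20, 21, 22, 23, 30]
|A union B| = 11
Jaccard = 5/11 = 5/11

5/11


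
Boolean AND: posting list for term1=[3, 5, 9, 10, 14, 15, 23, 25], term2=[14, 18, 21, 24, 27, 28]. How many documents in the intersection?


Boolean AND: find intersection of posting lists
term1 docs: [3, 5, 9, 10, 14, 15, 23, 25]
term2 docs: [14, 18, 21, 24, 27, 28]
Intersection: [14]
|intersection| = 1

1


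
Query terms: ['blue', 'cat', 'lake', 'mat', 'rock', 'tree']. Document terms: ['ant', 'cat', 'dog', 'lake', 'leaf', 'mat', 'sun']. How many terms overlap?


Query terms: ['blue', 'cat', 'lake', 'mat', 'rock', 'tree']
Document terms: ['ant', 'cat', 'dog', 'lake', 'leaf', 'mat', 'sun']
Common terms: ['cat', 'lake', 'mat']
Overlap count = 3

3


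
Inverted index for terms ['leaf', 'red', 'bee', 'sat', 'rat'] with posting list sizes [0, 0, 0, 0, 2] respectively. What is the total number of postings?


Summing posting list sizes:
'leaf': 0 postings
'red': 0 postings
'bee': 0 postings
'sat': 0 postings
'rat': 2 postings
Total = 0 + 0 + 0 + 0 + 2 = 2

2


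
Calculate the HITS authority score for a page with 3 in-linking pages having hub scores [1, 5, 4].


Authority = sum of hub scores of in-linkers
In-link 1: hub score = 1
In-link 2: hub score = 5
In-link 3: hub score = 4
Authority = 1 + 5 + 4 = 10

10


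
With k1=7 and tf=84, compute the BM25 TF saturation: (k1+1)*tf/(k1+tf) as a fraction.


BM25 TF component = (k1+1)*tf / (k1+tf)
k1 = 7, tf = 84
Numerator = (7+1)*84 = 672
Denominator = 7 + 84 = 91
= 672/91 = 96/13

96/13


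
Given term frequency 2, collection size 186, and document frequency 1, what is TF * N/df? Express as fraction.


TF * (N/df)
= 2 * (186/1)
= 2 * 186
= 372

372


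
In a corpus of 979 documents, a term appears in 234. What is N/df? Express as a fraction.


IDF ratio = N / df
= 979 / 234
= 979/234

979/234


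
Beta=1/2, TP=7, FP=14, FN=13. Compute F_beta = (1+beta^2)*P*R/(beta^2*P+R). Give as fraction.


P = TP/(TP+FP) = 7/21 = 1/3
R = TP/(TP+FN) = 7/20 = 7/20
beta^2 = 1/2^2 = 1/4
(1 + beta^2) = 5/4
Numerator = (1+beta^2)*P*R = 7/48
Denominator = beta^2*P + R = 1/12 + 7/20 = 13/30
F_beta = 35/104

35/104


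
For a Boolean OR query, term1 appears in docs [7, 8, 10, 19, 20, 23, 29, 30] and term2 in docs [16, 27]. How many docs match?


Boolean OR: find union of posting lists
term1 docs: [7, 8, 10, 19, 20, 23, 29, 30]
term2 docs: [16, 27]
Union: [7, 8, 10, 16, 19, 20, 23, 27, 29, 30]
|union| = 10

10


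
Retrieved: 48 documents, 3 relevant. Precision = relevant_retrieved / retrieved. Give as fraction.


Precision = relevant_retrieved / total_retrieved
= 3 / 48
= 3 / (3 + 45)
= 1/16

1/16


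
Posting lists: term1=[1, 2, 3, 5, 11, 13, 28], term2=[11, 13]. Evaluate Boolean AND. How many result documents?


Boolean AND: find intersection of posting lists
term1 docs: [1, 2, 3, 5, 11, 13, 28]
term2 docs: [11, 13]
Intersection: [11, 13]
|intersection| = 2

2


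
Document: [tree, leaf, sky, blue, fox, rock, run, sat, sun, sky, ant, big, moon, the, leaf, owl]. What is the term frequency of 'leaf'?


Document has 16 words
Scanning for 'leaf':
Found at positions: [1, 14]
Count = 2

2


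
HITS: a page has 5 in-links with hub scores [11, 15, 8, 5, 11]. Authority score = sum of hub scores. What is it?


Authority = sum of hub scores of in-linkers
In-link 1: hub score = 11
In-link 2: hub score = 15
In-link 3: hub score = 8
In-link 4: hub score = 5
In-link 5: hub score = 11
Authority = 11 + 15 + 8 + 5 + 11 = 50

50


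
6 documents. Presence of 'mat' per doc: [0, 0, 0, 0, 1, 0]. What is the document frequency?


Checking each document for 'mat':
Doc 1: absent
Doc 2: absent
Doc 3: absent
Doc 4: absent
Doc 5: present
Doc 6: absent
df = sum of presences = 0 + 0 + 0 + 0 + 1 + 0 = 1

1


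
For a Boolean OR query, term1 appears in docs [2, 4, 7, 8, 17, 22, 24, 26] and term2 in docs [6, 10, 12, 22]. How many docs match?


Boolean OR: find union of posting lists
term1 docs: [2, 4, 7, 8, 17, 22, 24, 26]
term2 docs: [6, 10, 12, 22]
Union: [2, 4, 6, 7, 8, 10, 12, 17, 22, 24, 26]
|union| = 11

11


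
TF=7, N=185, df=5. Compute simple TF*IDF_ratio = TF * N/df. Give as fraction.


TF * (N/df)
= 7 * (185/5)
= 7 * 37
= 259

259


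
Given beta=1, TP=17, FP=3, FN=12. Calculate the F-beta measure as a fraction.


P = TP/(TP+FP) = 17/20 = 17/20
R = TP/(TP+FN) = 17/29 = 17/29
beta^2 = 1^2 = 1
(1 + beta^2) = 2
Numerator = (1+beta^2)*P*R = 289/290
Denominator = beta^2*P + R = 17/20 + 17/29 = 833/580
F_beta = 34/49

34/49


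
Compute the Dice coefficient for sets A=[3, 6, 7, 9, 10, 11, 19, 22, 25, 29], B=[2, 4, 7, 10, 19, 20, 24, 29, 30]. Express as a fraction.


A intersect B = [7, 10, 19, 29]
|A intersect B| = 4
|A| = 10, |B| = 9
Dice = 2*4 / (10+9)
= 8 / 19 = 8/19

8/19


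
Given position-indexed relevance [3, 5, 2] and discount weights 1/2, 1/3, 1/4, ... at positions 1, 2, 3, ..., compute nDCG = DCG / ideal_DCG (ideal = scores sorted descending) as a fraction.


Position discount weights w_i = 1/(i+1) for i=1..3:
Weights = [1/2, 1/3, 1/4]
Actual relevance: [3, 5, 2]
DCG = 3/2 + 5/3 + 2/4 = 11/3
Ideal relevance (sorted desc): [5, 3, 2]
Ideal DCG = 5/2 + 3/3 + 2/4 = 4
nDCG = DCG / ideal_DCG = 11/3 / 4 = 11/12

11/12


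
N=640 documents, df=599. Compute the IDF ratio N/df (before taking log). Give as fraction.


IDF ratio = N / df
= 640 / 599
= 640/599

640/599


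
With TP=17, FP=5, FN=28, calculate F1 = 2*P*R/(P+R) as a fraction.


F1 = 2 * P * R / (P + R)
P = TP/(TP+FP) = 17/22 = 17/22
R = TP/(TP+FN) = 17/45 = 17/45
2 * P * R = 2 * 17/22 * 17/45 = 289/495
P + R = 17/22 + 17/45 = 1139/990
F1 = 289/495 / 1139/990 = 34/67

34/67


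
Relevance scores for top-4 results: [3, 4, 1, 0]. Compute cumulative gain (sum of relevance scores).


Cumulative Gain = sum of relevance scores
Position 1: rel=3, running sum=3
Position 2: rel=4, running sum=7
Position 3: rel=1, running sum=8
Position 4: rel=0, running sum=8
CG = 8

8


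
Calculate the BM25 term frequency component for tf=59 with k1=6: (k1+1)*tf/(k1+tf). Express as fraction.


BM25 TF component = (k1+1)*tf / (k1+tf)
k1 = 6, tf = 59
Numerator = (6+1)*59 = 413
Denominator = 6 + 59 = 65
= 413/65 = 413/65

413/65


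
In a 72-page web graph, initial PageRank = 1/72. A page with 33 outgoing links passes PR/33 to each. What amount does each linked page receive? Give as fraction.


Initial PR = 1/72 = 1/72
Outlinks = 33
Contribution per link = PR / outlinks
= 1/72 / 33
= 1/2376

1/2376


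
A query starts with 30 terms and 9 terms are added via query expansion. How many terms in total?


Original terms: 30
Expansion terms: 9
Total = 30 + 9 = 39

39


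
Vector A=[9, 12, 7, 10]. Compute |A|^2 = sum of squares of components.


|A|^2 = sum of squared components
A[0]^2 = 9^2 = 81
A[1]^2 = 12^2 = 144
A[2]^2 = 7^2 = 49
A[3]^2 = 10^2 = 100
Sum = 81 + 144 + 49 + 100 = 374

374


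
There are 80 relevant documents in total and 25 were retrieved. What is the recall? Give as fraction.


Recall = retrieved_relevant / total_relevant
= 25 / 80
= 25 / (25 + 55)
= 5/16

5/16


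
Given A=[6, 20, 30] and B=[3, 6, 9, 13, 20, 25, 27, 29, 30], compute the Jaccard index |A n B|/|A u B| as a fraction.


A intersect B = [6, 20, 30]
|A intersect B| = 3
A union B = [3, 6, 9, 13, 20, 25, 27, 29, 30]
|A union B| = 9
Jaccard = 3/9 = 1/3

1/3


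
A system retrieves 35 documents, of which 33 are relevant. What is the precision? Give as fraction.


Precision = relevant_retrieved / total_retrieved
= 33 / 35
= 33 / (33 + 2)
= 33/35

33/35


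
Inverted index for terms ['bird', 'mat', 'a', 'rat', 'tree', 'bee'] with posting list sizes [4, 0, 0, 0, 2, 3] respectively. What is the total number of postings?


Summing posting list sizes:
'bird': 4 postings
'mat': 0 postings
'a': 0 postings
'rat': 0 postings
'tree': 2 postings
'bee': 3 postings
Total = 4 + 0 + 0 + 0 + 2 + 3 = 9

9


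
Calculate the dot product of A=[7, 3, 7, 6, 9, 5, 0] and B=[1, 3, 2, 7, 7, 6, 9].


Dot product = sum of element-wise products
A[0]*B[0] = 7*1 = 7
A[1]*B[1] = 3*3 = 9
A[2]*B[2] = 7*2 = 14
A[3]*B[3] = 6*7 = 42
A[4]*B[4] = 9*7 = 63
A[5]*B[5] = 5*6 = 30
A[6]*B[6] = 0*9 = 0
Sum = 7 + 9 + 14 + 42 + 63 + 30 + 0 = 165

165


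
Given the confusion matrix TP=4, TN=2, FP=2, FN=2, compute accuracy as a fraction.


Accuracy = (TP + TN) / (TP + TN + FP + FN)
TP + TN = 4 + 2 = 6
Total = 4 + 2 + 2 + 2 = 10
Accuracy = 6 / 10 = 3/5

3/5


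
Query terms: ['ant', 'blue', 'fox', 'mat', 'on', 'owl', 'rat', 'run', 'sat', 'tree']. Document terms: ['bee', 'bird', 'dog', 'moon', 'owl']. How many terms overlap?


Query terms: ['ant', 'blue', 'fox', 'mat', 'on', 'owl', 'rat', 'run', 'sat', 'tree']
Document terms: ['bee', 'bird', 'dog', 'moon', 'owl']
Common terms: ['owl']
Overlap count = 1

1


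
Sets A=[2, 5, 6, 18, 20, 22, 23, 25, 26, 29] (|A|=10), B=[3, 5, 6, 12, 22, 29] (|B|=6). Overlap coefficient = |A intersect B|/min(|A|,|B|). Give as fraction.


A intersect B = [5, 6, 22, 29]
|A intersect B| = 4
min(|A|, |B|) = min(10, 6) = 6
Overlap = 4 / 6 = 2/3

2/3


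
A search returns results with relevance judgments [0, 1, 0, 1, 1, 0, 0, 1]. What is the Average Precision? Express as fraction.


Computing P@k for each relevant position:
Position 1: not relevant
Position 2: relevant, P@2 = 1/2 = 1/2
Position 3: not relevant
Position 4: relevant, P@4 = 2/4 = 1/2
Position 5: relevant, P@5 = 3/5 = 3/5
Position 6: not relevant
Position 7: not relevant
Position 8: relevant, P@8 = 4/8 = 1/2
Sum of P@k = 1/2 + 1/2 + 3/5 + 1/2 = 21/10
AP = 21/10 / 4 = 21/40

21/40


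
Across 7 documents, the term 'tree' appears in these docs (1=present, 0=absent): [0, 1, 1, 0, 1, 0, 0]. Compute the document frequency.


Checking each document for 'tree':
Doc 1: absent
Doc 2: present
Doc 3: present
Doc 4: absent
Doc 5: present
Doc 6: absent
Doc 7: absent
df = sum of presences = 0 + 1 + 1 + 0 + 1 + 0 + 0 = 3

3


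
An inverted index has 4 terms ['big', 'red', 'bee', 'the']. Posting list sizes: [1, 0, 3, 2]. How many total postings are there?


Summing posting list sizes:
'big': 1 postings
'red': 0 postings
'bee': 3 postings
'the': 2 postings
Total = 1 + 0 + 3 + 2 = 6

6


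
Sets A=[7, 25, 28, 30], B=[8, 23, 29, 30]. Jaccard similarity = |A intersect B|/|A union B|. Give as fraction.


A intersect B = [30]
|A intersect B| = 1
A union B = [7, 8, 23, 25, 28, 29, 30]
|A union B| = 7
Jaccard = 1/7 = 1/7

1/7


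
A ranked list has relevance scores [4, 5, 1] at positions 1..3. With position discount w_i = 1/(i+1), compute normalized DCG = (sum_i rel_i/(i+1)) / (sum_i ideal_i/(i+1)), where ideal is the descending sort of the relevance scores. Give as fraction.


Position discount weights w_i = 1/(i+1) for i=1..3:
Weights = [1/2, 1/3, 1/4]
Actual relevance: [4, 5, 1]
DCG = 4/2 + 5/3 + 1/4 = 47/12
Ideal relevance (sorted desc): [5, 4, 1]
Ideal DCG = 5/2 + 4/3 + 1/4 = 49/12
nDCG = DCG / ideal_DCG = 47/12 / 49/12 = 47/49

47/49


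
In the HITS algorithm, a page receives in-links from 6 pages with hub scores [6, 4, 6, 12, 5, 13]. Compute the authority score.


Authority = sum of hub scores of in-linkers
In-link 1: hub score = 6
In-link 2: hub score = 4
In-link 3: hub score = 6
In-link 4: hub score = 12
In-link 5: hub score = 5
In-link 6: hub score = 13
Authority = 6 + 4 + 6 + 12 + 5 + 13 = 46

46


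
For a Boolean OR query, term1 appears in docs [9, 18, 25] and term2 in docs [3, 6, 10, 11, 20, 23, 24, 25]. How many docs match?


Boolean OR: find union of posting lists
term1 docs: [9, 18, 25]
term2 docs: [3, 6, 10, 11, 20, 23, 24, 25]
Union: [3, 6, 9, 10, 11, 18, 20, 23, 24, 25]
|union| = 10

10


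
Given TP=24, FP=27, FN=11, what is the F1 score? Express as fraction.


F1 = 2 * P * R / (P + R)
P = TP/(TP+FP) = 24/51 = 8/17
R = TP/(TP+FN) = 24/35 = 24/35
2 * P * R = 2 * 8/17 * 24/35 = 384/595
P + R = 8/17 + 24/35 = 688/595
F1 = 384/595 / 688/595 = 24/43

24/43


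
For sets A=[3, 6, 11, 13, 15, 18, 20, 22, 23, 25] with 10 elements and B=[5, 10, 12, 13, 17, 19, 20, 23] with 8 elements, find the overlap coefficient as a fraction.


A intersect B = [13, 20, 23]
|A intersect B| = 3
min(|A|, |B|) = min(10, 8) = 8
Overlap = 3 / 8 = 3/8

3/8


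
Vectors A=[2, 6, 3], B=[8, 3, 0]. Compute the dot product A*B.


Dot product = sum of element-wise products
A[0]*B[0] = 2*8 = 16
A[1]*B[1] = 6*3 = 18
A[2]*B[2] = 3*0 = 0
Sum = 16 + 18 + 0 = 34

34


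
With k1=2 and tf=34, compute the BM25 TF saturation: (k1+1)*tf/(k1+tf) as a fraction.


BM25 TF component = (k1+1)*tf / (k1+tf)
k1 = 2, tf = 34
Numerator = (2+1)*34 = 102
Denominator = 2 + 34 = 36
= 102/36 = 17/6

17/6


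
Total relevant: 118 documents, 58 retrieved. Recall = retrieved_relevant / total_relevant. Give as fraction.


Recall = retrieved_relevant / total_relevant
= 58 / 118
= 58 / (58 + 60)
= 29/59

29/59


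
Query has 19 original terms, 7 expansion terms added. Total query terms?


Original terms: 19
Expansion terms: 7
Total = 19 + 7 = 26

26


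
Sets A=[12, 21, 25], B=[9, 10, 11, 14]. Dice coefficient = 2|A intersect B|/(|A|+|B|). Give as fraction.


A intersect B = []
|A intersect B| = 0
|A| = 3, |B| = 4
Dice = 2*0 / (3+4)
= 0 / 7 = 0

0


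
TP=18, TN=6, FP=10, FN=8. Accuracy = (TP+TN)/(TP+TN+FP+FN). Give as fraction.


Accuracy = (TP + TN) / (TP + TN + FP + FN)
TP + TN = 18 + 6 = 24
Total = 18 + 6 + 10 + 8 = 42
Accuracy = 24 / 42 = 4/7

4/7


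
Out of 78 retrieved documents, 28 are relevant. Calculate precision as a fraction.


Precision = relevant_retrieved / total_retrieved
= 28 / 78
= 28 / (28 + 50)
= 14/39

14/39


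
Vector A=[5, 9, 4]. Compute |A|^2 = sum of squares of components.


|A|^2 = sum of squared components
A[0]^2 = 5^2 = 25
A[1]^2 = 9^2 = 81
A[2]^2 = 4^2 = 16
Sum = 25 + 81 + 16 = 122

122


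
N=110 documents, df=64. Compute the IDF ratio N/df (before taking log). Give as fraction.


IDF ratio = N / df
= 110 / 64
= 55/32

55/32


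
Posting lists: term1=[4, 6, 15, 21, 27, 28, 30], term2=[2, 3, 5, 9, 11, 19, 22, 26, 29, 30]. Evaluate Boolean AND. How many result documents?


Boolean AND: find intersection of posting lists
term1 docs: [4, 6, 15, 21, 27, 28, 30]
term2 docs: [2, 3, 5, 9, 11, 19, 22, 26, 29, 30]
Intersection: [30]
|intersection| = 1

1


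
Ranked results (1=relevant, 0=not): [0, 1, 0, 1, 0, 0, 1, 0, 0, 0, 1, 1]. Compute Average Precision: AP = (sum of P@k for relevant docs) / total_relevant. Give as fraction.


Computing P@k for each relevant position:
Position 1: not relevant
Position 2: relevant, P@2 = 1/2 = 1/2
Position 3: not relevant
Position 4: relevant, P@4 = 2/4 = 1/2
Position 5: not relevant
Position 6: not relevant
Position 7: relevant, P@7 = 3/7 = 3/7
Position 8: not relevant
Position 9: not relevant
Position 10: not relevant
Position 11: relevant, P@11 = 4/11 = 4/11
Position 12: relevant, P@12 = 5/12 = 5/12
Sum of P@k = 1/2 + 1/2 + 3/7 + 4/11 + 5/12 = 2041/924
AP = 2041/924 / 5 = 2041/4620

2041/4620


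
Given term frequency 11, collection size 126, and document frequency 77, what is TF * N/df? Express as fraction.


TF * (N/df)
= 11 * (126/77)
= 11 * 18/11
= 18

18


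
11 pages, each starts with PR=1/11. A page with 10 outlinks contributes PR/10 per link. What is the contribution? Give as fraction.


Initial PR = 1/11 = 1/11
Outlinks = 10
Contribution per link = PR / outlinks
= 1/11 / 10
= 1/110

1/110


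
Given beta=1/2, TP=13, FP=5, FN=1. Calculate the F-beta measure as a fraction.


P = TP/(TP+FP) = 13/18 = 13/18
R = TP/(TP+FN) = 13/14 = 13/14
beta^2 = 1/2^2 = 1/4
(1 + beta^2) = 5/4
Numerator = (1+beta^2)*P*R = 845/1008
Denominator = beta^2*P + R = 13/72 + 13/14 = 559/504
F_beta = 65/86

65/86


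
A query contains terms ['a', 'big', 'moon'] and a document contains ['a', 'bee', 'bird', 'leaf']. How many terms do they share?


Query terms: ['a', 'big', 'moon']
Document terms: ['a', 'bee', 'bird', 'leaf']
Common terms: ['a']
Overlap count = 1

1


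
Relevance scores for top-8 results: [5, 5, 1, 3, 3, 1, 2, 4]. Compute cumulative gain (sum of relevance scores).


Cumulative Gain = sum of relevance scores
Position 1: rel=5, running sum=5
Position 2: rel=5, running sum=10
Position 3: rel=1, running sum=11
Position 4: rel=3, running sum=14
Position 5: rel=3, running sum=17
Position 6: rel=1, running sum=18
Position 7: rel=2, running sum=20
Position 8: rel=4, running sum=24
CG = 24

24


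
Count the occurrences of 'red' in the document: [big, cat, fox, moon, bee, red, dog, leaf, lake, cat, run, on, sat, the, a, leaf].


Document has 16 words
Scanning for 'red':
Found at positions: [5]
Count = 1

1


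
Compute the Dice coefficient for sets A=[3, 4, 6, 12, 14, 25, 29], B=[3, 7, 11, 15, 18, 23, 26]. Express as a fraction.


A intersect B = [3]
|A intersect B| = 1
|A| = 7, |B| = 7
Dice = 2*1 / (7+7)
= 2 / 14 = 1/7

1/7


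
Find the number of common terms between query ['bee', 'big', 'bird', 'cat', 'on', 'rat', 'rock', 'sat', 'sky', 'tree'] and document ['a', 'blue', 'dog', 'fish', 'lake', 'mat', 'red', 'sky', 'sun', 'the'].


Query terms: ['bee', 'big', 'bird', 'cat', 'on', 'rat', 'rock', 'sat', 'sky', 'tree']
Document terms: ['a', 'blue', 'dog', 'fish', 'lake', 'mat', 'red', 'sky', 'sun', 'the']
Common terms: ['sky']
Overlap count = 1

1


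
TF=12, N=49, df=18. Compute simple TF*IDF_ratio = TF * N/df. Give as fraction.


TF * (N/df)
= 12 * (49/18)
= 12 * 49/18
= 98/3

98/3


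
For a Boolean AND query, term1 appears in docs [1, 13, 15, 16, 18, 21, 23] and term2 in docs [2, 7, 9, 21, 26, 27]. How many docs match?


Boolean AND: find intersection of posting lists
term1 docs: [1, 13, 15, 16, 18, 21, 23]
term2 docs: [2, 7, 9, 21, 26, 27]
Intersection: [21]
|intersection| = 1

1


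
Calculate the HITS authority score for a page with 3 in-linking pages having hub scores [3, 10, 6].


Authority = sum of hub scores of in-linkers
In-link 1: hub score = 3
In-link 2: hub score = 10
In-link 3: hub score = 6
Authority = 3 + 10 + 6 = 19

19


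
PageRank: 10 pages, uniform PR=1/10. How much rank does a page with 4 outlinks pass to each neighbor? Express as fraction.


Initial PR = 1/10 = 1/10
Outlinks = 4
Contribution per link = PR / outlinks
= 1/10 / 4
= 1/40

1/40


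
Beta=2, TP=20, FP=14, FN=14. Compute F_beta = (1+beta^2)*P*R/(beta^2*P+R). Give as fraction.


P = TP/(TP+FP) = 20/34 = 10/17
R = TP/(TP+FN) = 20/34 = 10/17
beta^2 = 2^2 = 4
(1 + beta^2) = 5
Numerator = (1+beta^2)*P*R = 500/289
Denominator = beta^2*P + R = 40/17 + 10/17 = 50/17
F_beta = 10/17

10/17


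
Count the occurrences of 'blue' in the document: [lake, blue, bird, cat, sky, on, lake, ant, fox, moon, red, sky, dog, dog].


Document has 14 words
Scanning for 'blue':
Found at positions: [1]
Count = 1

1


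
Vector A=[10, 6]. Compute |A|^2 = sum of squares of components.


|A|^2 = sum of squared components
A[0]^2 = 10^2 = 100
A[1]^2 = 6^2 = 36
Sum = 100 + 36 = 136

136


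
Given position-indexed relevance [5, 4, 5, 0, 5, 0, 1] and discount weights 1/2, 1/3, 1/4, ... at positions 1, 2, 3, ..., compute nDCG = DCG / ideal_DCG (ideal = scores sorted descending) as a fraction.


Position discount weights w_i = 1/(i+1) for i=1..7:
Weights = [1/2, 1/3, 1/4, 1/5, 1/6, 1/7, 1/8]
Actual relevance: [5, 4, 5, 0, 5, 0, 1]
DCG = 5/2 + 4/3 + 5/4 + 0/5 + 5/6 + 0/7 + 1/8 = 145/24
Ideal relevance (sorted desc): [5, 5, 5, 4, 1, 0, 0]
Ideal DCG = 5/2 + 5/3 + 5/4 + 4/5 + 1/6 + 0/7 + 0/8 = 383/60
nDCG = DCG / ideal_DCG = 145/24 / 383/60 = 725/766

725/766


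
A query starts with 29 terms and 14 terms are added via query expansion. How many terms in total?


Original terms: 29
Expansion terms: 14
Total = 29 + 14 = 43

43


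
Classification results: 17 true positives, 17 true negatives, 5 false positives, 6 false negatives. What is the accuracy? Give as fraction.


Accuracy = (TP + TN) / (TP + TN + FP + FN)
TP + TN = 17 + 17 = 34
Total = 17 + 17 + 5 + 6 = 45
Accuracy = 34 / 45 = 34/45

34/45


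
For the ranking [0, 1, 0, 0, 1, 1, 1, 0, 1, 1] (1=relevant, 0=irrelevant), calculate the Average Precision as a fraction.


Computing P@k for each relevant position:
Position 1: not relevant
Position 2: relevant, P@2 = 1/2 = 1/2
Position 3: not relevant
Position 4: not relevant
Position 5: relevant, P@5 = 2/5 = 2/5
Position 6: relevant, P@6 = 3/6 = 1/2
Position 7: relevant, P@7 = 4/7 = 4/7
Position 8: not relevant
Position 9: relevant, P@9 = 5/9 = 5/9
Position 10: relevant, P@10 = 6/10 = 3/5
Sum of P@k = 1/2 + 2/5 + 1/2 + 4/7 + 5/9 + 3/5 = 197/63
AP = 197/63 / 6 = 197/378

197/378


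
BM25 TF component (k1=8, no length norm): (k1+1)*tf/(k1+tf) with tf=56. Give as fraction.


BM25 TF component = (k1+1)*tf / (k1+tf)
k1 = 8, tf = 56
Numerator = (8+1)*56 = 504
Denominator = 8 + 56 = 64
= 504/64 = 63/8

63/8


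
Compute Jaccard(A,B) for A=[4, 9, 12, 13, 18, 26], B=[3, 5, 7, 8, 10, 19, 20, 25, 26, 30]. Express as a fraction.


A intersect B = [26]
|A intersect B| = 1
A union B = [3, 4, 5, 7, 8, 9, 10, 12, 13, 18, 19, 20, 25, 26, 30]
|A union B| = 15
Jaccard = 1/15 = 1/15

1/15


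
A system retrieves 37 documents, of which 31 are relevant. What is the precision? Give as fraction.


Precision = relevant_retrieved / total_retrieved
= 31 / 37
= 31 / (31 + 6)
= 31/37

31/37


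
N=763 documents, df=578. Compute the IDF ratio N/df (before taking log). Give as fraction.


IDF ratio = N / df
= 763 / 578
= 763/578

763/578


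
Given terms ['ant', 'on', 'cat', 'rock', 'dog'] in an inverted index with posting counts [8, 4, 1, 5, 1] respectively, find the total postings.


Summing posting list sizes:
'ant': 8 postings
'on': 4 postings
'cat': 1 postings
'rock': 5 postings
'dog': 1 postings
Total = 8 + 4 + 1 + 5 + 1 = 19

19


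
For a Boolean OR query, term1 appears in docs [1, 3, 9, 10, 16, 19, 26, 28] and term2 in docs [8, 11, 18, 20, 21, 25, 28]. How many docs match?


Boolean OR: find union of posting lists
term1 docs: [1, 3, 9, 10, 16, 19, 26, 28]
term2 docs: [8, 11, 18, 20, 21, 25, 28]
Union: [1, 3, 8, 9, 10, 11, 16, 18, 19, 20, 21, 25, 26, 28]
|union| = 14

14


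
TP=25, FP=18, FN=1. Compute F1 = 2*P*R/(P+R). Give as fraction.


F1 = 2 * P * R / (P + R)
P = TP/(TP+FP) = 25/43 = 25/43
R = TP/(TP+FN) = 25/26 = 25/26
2 * P * R = 2 * 25/43 * 25/26 = 625/559
P + R = 25/43 + 25/26 = 1725/1118
F1 = 625/559 / 1725/1118 = 50/69

50/69


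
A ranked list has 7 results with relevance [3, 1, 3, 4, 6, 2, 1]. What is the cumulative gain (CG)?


Cumulative Gain = sum of relevance scores
Position 1: rel=3, running sum=3
Position 2: rel=1, running sum=4
Position 3: rel=3, running sum=7
Position 4: rel=4, running sum=11
Position 5: rel=6, running sum=17
Position 6: rel=2, running sum=19
Position 7: rel=1, running sum=20
CG = 20

20


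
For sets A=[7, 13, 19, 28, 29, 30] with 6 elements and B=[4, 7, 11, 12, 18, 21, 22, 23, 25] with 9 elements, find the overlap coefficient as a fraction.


A intersect B = [7]
|A intersect B| = 1
min(|A|, |B|) = min(6, 9) = 6
Overlap = 1 / 6 = 1/6

1/6


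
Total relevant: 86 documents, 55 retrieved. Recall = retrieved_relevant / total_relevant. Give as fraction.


Recall = retrieved_relevant / total_relevant
= 55 / 86
= 55 / (55 + 31)
= 55/86

55/86


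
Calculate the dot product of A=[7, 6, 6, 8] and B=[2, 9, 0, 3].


Dot product = sum of element-wise products
A[0]*B[0] = 7*2 = 14
A[1]*B[1] = 6*9 = 54
A[2]*B[2] = 6*0 = 0
A[3]*B[3] = 8*3 = 24
Sum = 14 + 54 + 0 + 24 = 92

92


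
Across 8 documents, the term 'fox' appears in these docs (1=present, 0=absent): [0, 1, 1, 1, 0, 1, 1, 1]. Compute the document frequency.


Checking each document for 'fox':
Doc 1: absent
Doc 2: present
Doc 3: present
Doc 4: present
Doc 5: absent
Doc 6: present
Doc 7: present
Doc 8: present
df = sum of presences = 0 + 1 + 1 + 1 + 0 + 1 + 1 + 1 = 6

6


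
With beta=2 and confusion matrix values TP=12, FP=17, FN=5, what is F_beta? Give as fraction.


P = TP/(TP+FP) = 12/29 = 12/29
R = TP/(TP+FN) = 12/17 = 12/17
beta^2 = 2^2 = 4
(1 + beta^2) = 5
Numerator = (1+beta^2)*P*R = 720/493
Denominator = beta^2*P + R = 48/29 + 12/17 = 1164/493
F_beta = 60/97

60/97


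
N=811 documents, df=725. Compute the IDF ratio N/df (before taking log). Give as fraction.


IDF ratio = N / df
= 811 / 725
= 811/725

811/725


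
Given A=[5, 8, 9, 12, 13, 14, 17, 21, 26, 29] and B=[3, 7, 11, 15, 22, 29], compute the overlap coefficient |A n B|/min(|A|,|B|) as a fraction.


A intersect B = [29]
|A intersect B| = 1
min(|A|, |B|) = min(10, 6) = 6
Overlap = 1 / 6 = 1/6

1/6


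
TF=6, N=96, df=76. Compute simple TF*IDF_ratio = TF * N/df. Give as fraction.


TF * (N/df)
= 6 * (96/76)
= 6 * 24/19
= 144/19

144/19


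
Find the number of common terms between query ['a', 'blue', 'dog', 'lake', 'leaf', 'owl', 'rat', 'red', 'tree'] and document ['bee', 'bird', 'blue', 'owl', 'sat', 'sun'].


Query terms: ['a', 'blue', 'dog', 'lake', 'leaf', 'owl', 'rat', 'red', 'tree']
Document terms: ['bee', 'bird', 'blue', 'owl', 'sat', 'sun']
Common terms: ['blue', 'owl']
Overlap count = 2

2


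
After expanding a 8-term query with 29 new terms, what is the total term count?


Original terms: 8
Expansion terms: 29
Total = 8 + 29 = 37

37


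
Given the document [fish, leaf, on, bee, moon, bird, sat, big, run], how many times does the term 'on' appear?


Document has 9 words
Scanning for 'on':
Found at positions: [2]
Count = 1

1


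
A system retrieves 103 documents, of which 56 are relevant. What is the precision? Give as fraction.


Precision = relevant_retrieved / total_retrieved
= 56 / 103
= 56 / (56 + 47)
= 56/103

56/103


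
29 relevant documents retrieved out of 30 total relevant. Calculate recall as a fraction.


Recall = retrieved_relevant / total_relevant
= 29 / 30
= 29 / (29 + 1)
= 29/30

29/30


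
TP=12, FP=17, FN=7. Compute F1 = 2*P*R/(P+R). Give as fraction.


F1 = 2 * P * R / (P + R)
P = TP/(TP+FP) = 12/29 = 12/29
R = TP/(TP+FN) = 12/19 = 12/19
2 * P * R = 2 * 12/29 * 12/19 = 288/551
P + R = 12/29 + 12/19 = 576/551
F1 = 288/551 / 576/551 = 1/2

1/2


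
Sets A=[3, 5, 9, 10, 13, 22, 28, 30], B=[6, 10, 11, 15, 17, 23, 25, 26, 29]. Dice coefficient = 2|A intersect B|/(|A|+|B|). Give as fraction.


A intersect B = [10]
|A intersect B| = 1
|A| = 8, |B| = 9
Dice = 2*1 / (8+9)
= 2 / 17 = 2/17

2/17


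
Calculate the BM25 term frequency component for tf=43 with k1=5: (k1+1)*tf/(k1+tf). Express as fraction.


BM25 TF component = (k1+1)*tf / (k1+tf)
k1 = 5, tf = 43
Numerator = (5+1)*43 = 258
Denominator = 5 + 43 = 48
= 258/48 = 43/8

43/8


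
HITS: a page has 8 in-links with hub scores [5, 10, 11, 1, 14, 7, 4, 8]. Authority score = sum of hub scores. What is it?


Authority = sum of hub scores of in-linkers
In-link 1: hub score = 5
In-link 2: hub score = 10
In-link 3: hub score = 11
In-link 4: hub score = 1
In-link 5: hub score = 14
In-link 6: hub score = 7
In-link 7: hub score = 4
In-link 8: hub score = 8
Authority = 5 + 10 + 11 + 1 + 14 + 7 + 4 + 8 = 60

60


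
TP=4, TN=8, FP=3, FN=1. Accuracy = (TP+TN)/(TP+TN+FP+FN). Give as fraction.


Accuracy = (TP + TN) / (TP + TN + FP + FN)
TP + TN = 4 + 8 = 12
Total = 4 + 8 + 3 + 1 = 16
Accuracy = 12 / 16 = 3/4

3/4


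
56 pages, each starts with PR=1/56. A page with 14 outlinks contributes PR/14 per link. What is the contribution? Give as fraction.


Initial PR = 1/56 = 1/56
Outlinks = 14
Contribution per link = PR / outlinks
= 1/56 / 14
= 1/784

1/784


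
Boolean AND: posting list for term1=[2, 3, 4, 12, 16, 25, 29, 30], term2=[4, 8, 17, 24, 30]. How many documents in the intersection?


Boolean AND: find intersection of posting lists
term1 docs: [2, 3, 4, 12, 16, 25, 29, 30]
term2 docs: [4, 8, 17, 24, 30]
Intersection: [4, 30]
|intersection| = 2

2


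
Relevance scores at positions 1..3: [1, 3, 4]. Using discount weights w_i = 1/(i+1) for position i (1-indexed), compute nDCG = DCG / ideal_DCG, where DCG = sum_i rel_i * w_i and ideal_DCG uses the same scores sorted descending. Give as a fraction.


Position discount weights w_i = 1/(i+1) for i=1..3:
Weights = [1/2, 1/3, 1/4]
Actual relevance: [1, 3, 4]
DCG = 1/2 + 3/3 + 4/4 = 5/2
Ideal relevance (sorted desc): [4, 3, 1]
Ideal DCG = 4/2 + 3/3 + 1/4 = 13/4
nDCG = DCG / ideal_DCG = 5/2 / 13/4 = 10/13

10/13


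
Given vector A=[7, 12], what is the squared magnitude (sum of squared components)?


|A|^2 = sum of squared components
A[0]^2 = 7^2 = 49
A[1]^2 = 12^2 = 144
Sum = 49 + 144 = 193

193


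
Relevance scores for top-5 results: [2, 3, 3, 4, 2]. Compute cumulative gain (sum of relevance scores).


Cumulative Gain = sum of relevance scores
Position 1: rel=2, running sum=2
Position 2: rel=3, running sum=5
Position 3: rel=3, running sum=8
Position 4: rel=4, running sum=12
Position 5: rel=2, running sum=14
CG = 14

14


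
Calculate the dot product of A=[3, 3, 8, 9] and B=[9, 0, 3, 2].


Dot product = sum of element-wise products
A[0]*B[0] = 3*9 = 27
A[1]*B[1] = 3*0 = 0
A[2]*B[2] = 8*3 = 24
A[3]*B[3] = 9*2 = 18
Sum = 27 + 0 + 24 + 18 = 69

69


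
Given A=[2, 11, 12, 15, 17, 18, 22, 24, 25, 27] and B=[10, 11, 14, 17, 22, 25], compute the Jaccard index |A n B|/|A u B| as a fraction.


A intersect B = [11, 17, 22, 25]
|A intersect B| = 4
A union B = [2, 10, 11, 12, 14, 15, 17, 18, 22, 24, 25, 27]
|A union B| = 12
Jaccard = 4/12 = 1/3

1/3


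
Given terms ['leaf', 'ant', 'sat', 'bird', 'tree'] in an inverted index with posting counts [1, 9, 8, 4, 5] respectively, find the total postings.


Summing posting list sizes:
'leaf': 1 postings
'ant': 9 postings
'sat': 8 postings
'bird': 4 postings
'tree': 5 postings
Total = 1 + 9 + 8 + 4 + 5 = 27

27


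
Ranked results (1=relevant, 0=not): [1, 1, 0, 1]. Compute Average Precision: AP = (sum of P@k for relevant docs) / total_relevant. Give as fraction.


Computing P@k for each relevant position:
Position 1: relevant, P@1 = 1/1 = 1
Position 2: relevant, P@2 = 2/2 = 1
Position 3: not relevant
Position 4: relevant, P@4 = 3/4 = 3/4
Sum of P@k = 1 + 1 + 3/4 = 11/4
AP = 11/4 / 3 = 11/12

11/12


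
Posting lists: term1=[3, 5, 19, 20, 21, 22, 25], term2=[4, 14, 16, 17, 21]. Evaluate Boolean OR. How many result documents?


Boolean OR: find union of posting lists
term1 docs: [3, 5, 19, 20, 21, 22, 25]
term2 docs: [4, 14, 16, 17, 21]
Union: [3, 4, 5, 14, 16, 17, 19, 20, 21, 22, 25]
|union| = 11

11


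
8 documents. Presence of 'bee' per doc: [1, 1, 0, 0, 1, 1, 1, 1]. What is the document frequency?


Checking each document for 'bee':
Doc 1: present
Doc 2: present
Doc 3: absent
Doc 4: absent
Doc 5: present
Doc 6: present
Doc 7: present
Doc 8: present
df = sum of presences = 1 + 1 + 0 + 0 + 1 + 1 + 1 + 1 = 6

6


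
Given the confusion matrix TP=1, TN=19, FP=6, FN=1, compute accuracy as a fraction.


Accuracy = (TP + TN) / (TP + TN + FP + FN)
TP + TN = 1 + 19 = 20
Total = 1 + 19 + 6 + 1 = 27
Accuracy = 20 / 27 = 20/27

20/27


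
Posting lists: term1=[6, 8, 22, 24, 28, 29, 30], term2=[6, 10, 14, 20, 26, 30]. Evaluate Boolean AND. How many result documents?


Boolean AND: find intersection of posting lists
term1 docs: [6, 8, 22, 24, 28, 29, 30]
term2 docs: [6, 10, 14, 20, 26, 30]
Intersection: [6, 30]
|intersection| = 2

2


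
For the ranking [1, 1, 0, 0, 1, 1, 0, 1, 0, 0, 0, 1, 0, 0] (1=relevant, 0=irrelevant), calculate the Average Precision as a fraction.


Computing P@k for each relevant position:
Position 1: relevant, P@1 = 1/1 = 1
Position 2: relevant, P@2 = 2/2 = 1
Position 3: not relevant
Position 4: not relevant
Position 5: relevant, P@5 = 3/5 = 3/5
Position 6: relevant, P@6 = 4/6 = 2/3
Position 7: not relevant
Position 8: relevant, P@8 = 5/8 = 5/8
Position 9: not relevant
Position 10: not relevant
Position 11: not relevant
Position 12: relevant, P@12 = 6/12 = 1/2
Position 13: not relevant
Position 14: not relevant
Sum of P@k = 1 + 1 + 3/5 + 2/3 + 5/8 + 1/2 = 527/120
AP = 527/120 / 6 = 527/720

527/720


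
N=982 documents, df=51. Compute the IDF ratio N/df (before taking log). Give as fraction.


IDF ratio = N / df
= 982 / 51
= 982/51

982/51


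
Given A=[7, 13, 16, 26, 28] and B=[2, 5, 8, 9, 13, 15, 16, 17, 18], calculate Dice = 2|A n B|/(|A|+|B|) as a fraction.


A intersect B = [13, 16]
|A intersect B| = 2
|A| = 5, |B| = 9
Dice = 2*2 / (5+9)
= 4 / 14 = 2/7

2/7


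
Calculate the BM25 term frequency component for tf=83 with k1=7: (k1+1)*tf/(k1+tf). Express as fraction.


BM25 TF component = (k1+1)*tf / (k1+tf)
k1 = 7, tf = 83
Numerator = (7+1)*83 = 664
Denominator = 7 + 83 = 90
= 664/90 = 332/45

332/45


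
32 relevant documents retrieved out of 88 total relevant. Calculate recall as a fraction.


Recall = retrieved_relevant / total_relevant
= 32 / 88
= 32 / (32 + 56)
= 4/11

4/11


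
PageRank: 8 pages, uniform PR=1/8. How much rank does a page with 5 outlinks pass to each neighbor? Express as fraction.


Initial PR = 1/8 = 1/8
Outlinks = 5
Contribution per link = PR / outlinks
= 1/8 / 5
= 1/40

1/40


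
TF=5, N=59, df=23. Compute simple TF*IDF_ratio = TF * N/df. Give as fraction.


TF * (N/df)
= 5 * (59/23)
= 5 * 59/23
= 295/23

295/23


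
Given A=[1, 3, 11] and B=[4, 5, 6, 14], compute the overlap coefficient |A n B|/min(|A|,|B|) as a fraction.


A intersect B = []
|A intersect B| = 0
min(|A|, |B|) = min(3, 4) = 3
Overlap = 0 / 3 = 0

0


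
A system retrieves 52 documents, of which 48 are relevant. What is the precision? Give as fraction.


Precision = relevant_retrieved / total_retrieved
= 48 / 52
= 48 / (48 + 4)
= 12/13

12/13


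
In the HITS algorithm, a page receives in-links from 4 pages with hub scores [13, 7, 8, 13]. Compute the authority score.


Authority = sum of hub scores of in-linkers
In-link 1: hub score = 13
In-link 2: hub score = 7
In-link 3: hub score = 8
In-link 4: hub score = 13
Authority = 13 + 7 + 8 + 13 = 41

41


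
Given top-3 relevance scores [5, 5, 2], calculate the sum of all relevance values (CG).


Cumulative Gain = sum of relevance scores
Position 1: rel=5, running sum=5
Position 2: rel=5, running sum=10
Position 3: rel=2, running sum=12
CG = 12

12


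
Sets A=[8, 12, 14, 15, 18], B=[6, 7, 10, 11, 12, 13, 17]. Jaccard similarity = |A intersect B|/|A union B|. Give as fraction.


A intersect B = [12]
|A intersect B| = 1
A union B = [6, 7, 8, 10, 11, 12, 13, 14, 15, 17, 18]
|A union B| = 11
Jaccard = 1/11 = 1/11

1/11


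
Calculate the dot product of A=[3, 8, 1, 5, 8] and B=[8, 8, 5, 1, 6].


Dot product = sum of element-wise products
A[0]*B[0] = 3*8 = 24
A[1]*B[1] = 8*8 = 64
A[2]*B[2] = 1*5 = 5
A[3]*B[3] = 5*1 = 5
A[4]*B[4] = 8*6 = 48
Sum = 24 + 64 + 5 + 5 + 48 = 146

146


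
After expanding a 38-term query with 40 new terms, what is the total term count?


Original terms: 38
Expansion terms: 40
Total = 38 + 40 = 78

78


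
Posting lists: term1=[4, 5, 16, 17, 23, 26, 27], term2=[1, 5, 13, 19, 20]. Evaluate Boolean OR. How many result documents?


Boolean OR: find union of posting lists
term1 docs: [4, 5, 16, 17, 23, 26, 27]
term2 docs: [1, 5, 13, 19, 20]
Union: [1, 4, 5, 13, 16, 17, 19, 20, 23, 26, 27]
|union| = 11

11


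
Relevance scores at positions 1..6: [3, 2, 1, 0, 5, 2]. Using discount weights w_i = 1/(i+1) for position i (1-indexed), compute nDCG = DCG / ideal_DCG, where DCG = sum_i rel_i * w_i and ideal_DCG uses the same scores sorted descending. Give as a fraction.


Position discount weights w_i = 1/(i+1) for i=1..6:
Weights = [1/2, 1/3, 1/4, 1/5, 1/6, 1/7]
Actual relevance: [3, 2, 1, 0, 5, 2]
DCG = 3/2 + 2/3 + 1/4 + 0/5 + 5/6 + 2/7 = 99/28
Ideal relevance (sorted desc): [5, 3, 2, 2, 1, 0]
Ideal DCG = 5/2 + 3/3 + 2/4 + 2/5 + 1/6 + 0/7 = 137/30
nDCG = DCG / ideal_DCG = 99/28 / 137/30 = 1485/1918

1485/1918


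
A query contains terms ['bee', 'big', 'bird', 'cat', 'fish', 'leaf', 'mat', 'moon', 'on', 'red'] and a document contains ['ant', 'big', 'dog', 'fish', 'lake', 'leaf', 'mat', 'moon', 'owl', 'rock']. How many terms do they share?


Query terms: ['bee', 'big', 'bird', 'cat', 'fish', 'leaf', 'mat', 'moon', 'on', 'red']
Document terms: ['ant', 'big', 'dog', 'fish', 'lake', 'leaf', 'mat', 'moon', 'owl', 'rock']
Common terms: ['big', 'fish', 'leaf', 'mat', 'moon']
Overlap count = 5

5


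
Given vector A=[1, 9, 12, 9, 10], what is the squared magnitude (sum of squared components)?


|A|^2 = sum of squared components
A[0]^2 = 1^2 = 1
A[1]^2 = 9^2 = 81
A[2]^2 = 12^2 = 144
A[3]^2 = 9^2 = 81
A[4]^2 = 10^2 = 100
Sum = 1 + 81 + 144 + 81 + 100 = 407

407


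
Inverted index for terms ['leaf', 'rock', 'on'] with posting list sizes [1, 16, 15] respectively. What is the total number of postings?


Summing posting list sizes:
'leaf': 1 postings
'rock': 16 postings
'on': 15 postings
Total = 1 + 16 + 15 = 32

32


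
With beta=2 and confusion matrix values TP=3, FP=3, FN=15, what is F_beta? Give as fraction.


P = TP/(TP+FP) = 3/6 = 1/2
R = TP/(TP+FN) = 3/18 = 1/6
beta^2 = 2^2 = 4
(1 + beta^2) = 5
Numerator = (1+beta^2)*P*R = 5/12
Denominator = beta^2*P + R = 2 + 1/6 = 13/6
F_beta = 5/26

5/26


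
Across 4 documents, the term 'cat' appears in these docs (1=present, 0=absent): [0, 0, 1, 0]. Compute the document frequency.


Checking each document for 'cat':
Doc 1: absent
Doc 2: absent
Doc 3: present
Doc 4: absent
df = sum of presences = 0 + 0 + 1 + 0 = 1

1


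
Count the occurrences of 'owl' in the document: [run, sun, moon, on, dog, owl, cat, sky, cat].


Document has 9 words
Scanning for 'owl':
Found at positions: [5]
Count = 1

1


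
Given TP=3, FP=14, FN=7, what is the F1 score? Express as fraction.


F1 = 2 * P * R / (P + R)
P = TP/(TP+FP) = 3/17 = 3/17
R = TP/(TP+FN) = 3/10 = 3/10
2 * P * R = 2 * 3/17 * 3/10 = 9/85
P + R = 3/17 + 3/10 = 81/170
F1 = 9/85 / 81/170 = 2/9

2/9


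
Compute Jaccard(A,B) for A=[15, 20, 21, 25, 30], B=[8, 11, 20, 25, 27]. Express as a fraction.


A intersect B = [20, 25]
|A intersect B| = 2
A union B = [8, 11, 15, 20, 21, 25, 27, 30]
|A union B| = 8
Jaccard = 2/8 = 1/4

1/4


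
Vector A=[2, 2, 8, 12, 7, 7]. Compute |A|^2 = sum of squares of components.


|A|^2 = sum of squared components
A[0]^2 = 2^2 = 4
A[1]^2 = 2^2 = 4
A[2]^2 = 8^2 = 64
A[3]^2 = 12^2 = 144
A[4]^2 = 7^2 = 49
A[5]^2 = 7^2 = 49
Sum = 4 + 4 + 64 + 144 + 49 + 49 = 314

314
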